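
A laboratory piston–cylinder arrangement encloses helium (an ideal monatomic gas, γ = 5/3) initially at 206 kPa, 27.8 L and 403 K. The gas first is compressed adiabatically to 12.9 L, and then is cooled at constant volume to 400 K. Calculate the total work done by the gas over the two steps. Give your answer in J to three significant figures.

W_total ≈ -5740 J

Step 1 (adiabatic): W = (P₁V₁ − P₂V₂)/(γ−1) = (5727 − 9555)/0.667 = -5742 J.
Step 2 (isochoric): W = 0 (constant volume).
W_total = -5742 + 0 = -5742 J.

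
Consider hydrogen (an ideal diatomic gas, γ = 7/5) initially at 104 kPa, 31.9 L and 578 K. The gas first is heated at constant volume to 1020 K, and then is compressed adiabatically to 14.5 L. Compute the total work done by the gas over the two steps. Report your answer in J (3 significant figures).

W_total ≈ -5430 J

Step 1 (isochoric): W = 0 (constant volume).
After step 1: P = 183.5 kPa (V unchanged).
Step 2 (adiabatic): W = (P₁V₁ − P₂V₂)/(γ−1) = (5855 − 8025)/0.4 = -5427 J.
W_total = 0 − 5427 = -5427 J.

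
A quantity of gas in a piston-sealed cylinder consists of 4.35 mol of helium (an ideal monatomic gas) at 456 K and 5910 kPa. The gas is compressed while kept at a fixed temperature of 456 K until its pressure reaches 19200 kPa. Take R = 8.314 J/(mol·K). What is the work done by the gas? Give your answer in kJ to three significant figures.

Isothermal process: W = nRT ln(V₂/V₁) = nRT ln(P₁/P₂).
W = (4.35)(8.314)(456) × ln(5910/19200)
  = 16492 × ln(0.3078) = 16492 × -1.178
W_by_gas = -19432 J.

W ≈ -19.4 kJ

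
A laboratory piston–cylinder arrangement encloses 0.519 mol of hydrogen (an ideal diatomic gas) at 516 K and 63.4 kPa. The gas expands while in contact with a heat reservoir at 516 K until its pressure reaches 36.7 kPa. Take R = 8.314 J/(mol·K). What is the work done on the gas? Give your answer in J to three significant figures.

W ≈ -1220 J

Isothermal process: W = nRT ln(V₂/V₁) = nRT ln(P₁/P₂).
W = (0.519)(8.314)(516) × ln(63.4/36.7)
  = 2227 × ln(1.728) = 2227 × 0.5467
W_by_gas = 1217 J; work on gas = −W_by = -1217 J.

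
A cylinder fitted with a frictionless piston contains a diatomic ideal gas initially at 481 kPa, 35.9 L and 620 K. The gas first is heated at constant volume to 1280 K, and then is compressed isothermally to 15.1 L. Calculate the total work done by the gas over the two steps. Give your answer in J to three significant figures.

W_total ≈ -30900 J

Step 1 (isochoric): W = 0 (constant volume).
After step 1: P = 993 kPa (V unchanged).
Step 2 (isothermal): W = P₁V₁ ln(V₂/V₁) = (35650) ln(15.1/35.9) = -30874 J.
W_total = 0 − 30874 = -30874 J.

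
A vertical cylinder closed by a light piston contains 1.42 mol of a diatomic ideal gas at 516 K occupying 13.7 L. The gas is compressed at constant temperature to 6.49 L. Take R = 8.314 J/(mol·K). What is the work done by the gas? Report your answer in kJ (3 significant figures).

Isothermal: W = nRT ln(V₂/V₁).
W = (1.42)(8.314)(516) × ln(6.49/13.7)
  = 6092 × -0.7471
W_by_gas = -4551 J.

W ≈ -4.55 kJ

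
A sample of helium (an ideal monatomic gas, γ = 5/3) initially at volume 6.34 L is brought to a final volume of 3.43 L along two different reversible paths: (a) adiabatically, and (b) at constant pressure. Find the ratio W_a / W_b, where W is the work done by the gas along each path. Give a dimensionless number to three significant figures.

W_a / W_b ≈ 1.65

Path (a) adiabatic: W = P₁V₁(1 − (V₁/V₂)^(γ−1))/(γ−1) → W_a/(P₁V₁) = -0.7592.
Path (b) isobaric: W = P₁(V₂ − V₁) → W_b/(P₁V₁) = -0.459.
W_a / W_b = -0.7592 / -0.459 = 1.654.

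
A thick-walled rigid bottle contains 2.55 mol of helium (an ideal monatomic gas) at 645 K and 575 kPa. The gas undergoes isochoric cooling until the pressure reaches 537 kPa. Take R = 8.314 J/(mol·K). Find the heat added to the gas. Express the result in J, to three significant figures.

Q ≈ -1360 J

Constant volume ⇒ W = 0, so Q = ΔU = nCᵥΔT with Cᵥ = 3R/2 = 12.47 J/(mol·K).
At constant V, T₂/T₁ = P₂/P₁ ⇒ ΔT = T₁(P₂/P₁ − 1) = 645·(537/575 − 1) = -42.63 K.
ΔU = (2.55)(12.47)(-42.63) = -1356 J.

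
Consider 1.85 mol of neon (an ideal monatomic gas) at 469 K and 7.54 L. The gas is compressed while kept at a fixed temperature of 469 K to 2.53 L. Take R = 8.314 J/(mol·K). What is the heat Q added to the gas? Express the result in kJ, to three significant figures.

Isothermal ⇒ ΔU = 0, so Q = W = nRT ln(V₂/V₁).
Q = (1.85)(8.314)(469) ln(2.53/7.54) = 7214 × -1.092 = -7877 J.

Q ≈ -7.88 kJ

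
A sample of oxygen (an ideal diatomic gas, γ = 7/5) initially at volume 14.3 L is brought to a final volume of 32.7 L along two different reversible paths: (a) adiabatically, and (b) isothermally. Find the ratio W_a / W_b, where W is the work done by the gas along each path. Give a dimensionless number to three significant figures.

Path (a) adiabatic: W = P₁V₁(1 − (V₁/V₂)^(γ−1))/(γ−1) → W_a/(P₁V₁) = 0.7042.
Path (b) isothermal: W = P₁V₁ ln(V₂/V₁) → W_b/(P₁V₁) = 0.8271.
W_a / W_b = 0.7042 / 0.8271 = 0.8514.

W_a / W_b ≈ 0.851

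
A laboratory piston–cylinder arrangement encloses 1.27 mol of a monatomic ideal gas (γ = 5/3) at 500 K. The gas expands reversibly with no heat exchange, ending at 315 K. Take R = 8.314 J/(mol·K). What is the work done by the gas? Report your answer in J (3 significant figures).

Adiabatic ⇒ Q = 0, so W_by = −ΔU = nCᵥ(T₁ − T₂).
Cᵥ = 3R/2 = 12.47 J/(mol·K).
W = (1.27)(12.47)(500 − 315) = 2930 J.

W ≈ 2930 J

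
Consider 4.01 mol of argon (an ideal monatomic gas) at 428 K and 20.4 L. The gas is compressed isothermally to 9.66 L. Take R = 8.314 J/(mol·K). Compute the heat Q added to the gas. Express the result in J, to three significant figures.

Q ≈ -10700 J

Isothermal ⇒ ΔU = 0, so Q = W = nRT ln(V₂/V₁).
Q = (4.01)(8.314)(428) ln(9.66/20.4) = 14269 × -0.7475 = -10667 J.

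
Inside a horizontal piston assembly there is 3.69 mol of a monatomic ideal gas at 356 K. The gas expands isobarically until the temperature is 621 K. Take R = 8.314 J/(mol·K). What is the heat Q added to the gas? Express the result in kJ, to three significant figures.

Isobaric: W = nRΔT = (3.69)(8.314)(265) = 8130 J.
ΔU = nCᵥΔT with Cᵥ = 3R/2: ΔU = (3.69)(12.47)(265) = 12195 J.
Q = ΔU + W = 12195 + 8130 = 20325 J.

Q ≈ 20.3 kJ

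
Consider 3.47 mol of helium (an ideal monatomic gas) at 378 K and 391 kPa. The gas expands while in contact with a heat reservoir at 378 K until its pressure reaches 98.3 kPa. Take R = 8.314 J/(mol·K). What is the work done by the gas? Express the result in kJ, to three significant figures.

Isothermal process: W = nRT ln(V₂/V₁) = nRT ln(P₁/P₂).
W = (3.47)(8.314)(378) × ln(391/98.3)
  = 10905 × ln(3.978) = 10905 × 1.381
W_by_gas = 15057 J.

W ≈ 15.1 kJ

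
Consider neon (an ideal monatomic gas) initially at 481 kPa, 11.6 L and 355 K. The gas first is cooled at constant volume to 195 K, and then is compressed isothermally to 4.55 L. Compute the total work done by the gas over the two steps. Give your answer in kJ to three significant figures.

Step 1 (isochoric): W = 0 (constant volume).
After step 1: P = 264.2 kPa (V unchanged).
Step 2 (isothermal): W = P₁V₁ ln(V₂/V₁) = (3065) ln(4.55/11.6) = -2868 J.
W_total = 0 − 2868 = -2868 J.

W_total ≈ -2.87 kJ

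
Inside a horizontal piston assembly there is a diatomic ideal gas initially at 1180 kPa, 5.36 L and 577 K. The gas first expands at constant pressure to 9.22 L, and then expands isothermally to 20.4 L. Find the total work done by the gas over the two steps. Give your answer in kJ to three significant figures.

W_total ≈ 13.2 kJ

Step 1 (isobaric): W = PΔV = (1180 kPa)(9.22 − 5.36 L) = 4555 J.
After step 1: P = 1180 kPa, V = 9.22 L, T = 992.5 K.
Step 2 (isothermal): W = P₁V₁ ln(V₂/V₁) = (10880) ln(20.4/9.22) = 8640 J.
W_total = 4555 + 8640 = 13195 J.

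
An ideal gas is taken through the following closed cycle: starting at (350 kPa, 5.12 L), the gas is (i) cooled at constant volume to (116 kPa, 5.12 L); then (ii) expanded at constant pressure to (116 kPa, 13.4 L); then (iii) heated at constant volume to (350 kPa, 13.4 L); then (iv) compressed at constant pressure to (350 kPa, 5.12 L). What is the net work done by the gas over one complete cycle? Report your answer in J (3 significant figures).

W_net ≈ -1940 J

Constant-volume legs do no work.
W(ii) = (116)(13.4 − 5.12) = 960.5 J; W(iv) = (350)(5.12 − 13.4) = -2898 J.
W_net = 960.5 − 2898 = -1938 J (the counter-clockwise enclosed area).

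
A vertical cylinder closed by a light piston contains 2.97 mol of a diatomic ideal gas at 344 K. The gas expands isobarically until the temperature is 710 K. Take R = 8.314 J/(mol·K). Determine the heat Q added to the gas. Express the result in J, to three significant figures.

Isobaric: W = nRΔT = (2.97)(8.314)(366) = 9037 J.
ΔU = nCᵥΔT with Cᵥ = 5R/2: ΔU = (2.97)(20.79)(366) = 22594 J.
Q = ΔU + W = 22594 + 9037 = 31631 J.

Q ≈ 31600 J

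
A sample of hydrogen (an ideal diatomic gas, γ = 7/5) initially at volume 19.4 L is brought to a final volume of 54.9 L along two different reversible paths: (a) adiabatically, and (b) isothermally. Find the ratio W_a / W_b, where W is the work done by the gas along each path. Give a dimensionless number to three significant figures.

W_a / W_b ≈ 0.818

Path (a) adiabatic: W = P₁V₁(1 − (V₁/V₂)^(γ−1))/(γ−1) → W_a/(P₁V₁) = 0.851.
Path (b) isothermal: W = P₁V₁ ln(V₂/V₁) → W_b/(P₁V₁) = 1.04.
W_a / W_b = 0.851 / 1.04 = 0.818.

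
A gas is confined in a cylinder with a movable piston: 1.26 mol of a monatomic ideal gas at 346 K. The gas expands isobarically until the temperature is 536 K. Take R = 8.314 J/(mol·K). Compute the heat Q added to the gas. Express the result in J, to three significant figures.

Q ≈ 4980 J

Isobaric: W = nRΔT = (1.26)(8.314)(190) = 1990 J.
ΔU = nCᵥΔT with Cᵥ = 3R/2: ΔU = (1.26)(12.47)(190) = 2986 J.
Q = ΔU + W = 2986 + 1990 = 4976 J.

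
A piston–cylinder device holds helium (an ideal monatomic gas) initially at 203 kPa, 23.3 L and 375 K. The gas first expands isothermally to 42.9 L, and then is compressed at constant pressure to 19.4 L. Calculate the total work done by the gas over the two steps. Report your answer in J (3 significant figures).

W_total ≈ 296 J

Step 1 (isothermal): W = P₁V₁ ln(V₂/V₁) = (4730) ln(42.9/23.3) = 2887 J.
After step 1: P = 110.3 kPa, V = 42.9 L, T = 375 K.
Step 2 (isobaric): W = PΔV = (110.3 kPa)(19.4 − 42.9 L) = -2591 J.
W_total = 2887 − 2591 = 296.2 J.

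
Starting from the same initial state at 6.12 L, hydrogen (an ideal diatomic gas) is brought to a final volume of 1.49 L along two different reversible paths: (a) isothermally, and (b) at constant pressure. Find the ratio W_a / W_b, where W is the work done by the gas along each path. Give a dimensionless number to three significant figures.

W_a / W_b ≈ 1.87

Path (a) isothermal: W = P₁V₁ ln(V₂/V₁) → W_a/(P₁V₁) = -1.413.
Path (b) isobaric: W = P₁(V₂ − V₁) → W_b/(P₁V₁) = -0.7565.
W_a / W_b = -1.413 / -0.7565 = 1.867.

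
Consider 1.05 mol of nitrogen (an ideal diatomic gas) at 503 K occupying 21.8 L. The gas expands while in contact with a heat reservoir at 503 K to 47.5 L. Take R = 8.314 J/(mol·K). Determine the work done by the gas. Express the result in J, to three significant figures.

Isothermal: W = nRT ln(V₂/V₁).
W = (1.05)(8.314)(503) × ln(47.5/21.8)
  = 4391 × 0.7788
W_by_gas = 3420 J.

W ≈ 3420 J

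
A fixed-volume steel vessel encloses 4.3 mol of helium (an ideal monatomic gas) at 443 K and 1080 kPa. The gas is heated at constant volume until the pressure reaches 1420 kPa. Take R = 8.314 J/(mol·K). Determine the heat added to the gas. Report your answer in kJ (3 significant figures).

Constant volume ⇒ W = 0, so Q = ΔU = nCᵥΔT with Cᵥ = 3R/2 = 12.47 J/(mol·K).
At constant V, T₂/T₁ = P₂/P₁ ⇒ ΔT = T₁(P₂/P₁ − 1) = 443·(1420/1080 − 1) = 139.5 K.
ΔU = (4.3)(12.47)(139.5) = 7479 J.

Q ≈ 7.48 kJ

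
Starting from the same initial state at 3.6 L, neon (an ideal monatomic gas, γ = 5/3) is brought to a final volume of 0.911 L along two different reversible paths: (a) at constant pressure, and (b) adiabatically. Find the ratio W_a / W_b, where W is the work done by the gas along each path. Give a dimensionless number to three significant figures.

W_a / W_b ≈ 0.332

Path (a) isobaric: W = P₁(V₂ − V₁) → W_a/(P₁V₁) = -0.7469.
Path (b) adiabatic: W = P₁V₁(1 − (V₁/V₂)^(γ−1))/(γ−1) → W_b/(P₁V₁) = -2.249.
W_a / W_b = -0.7469 / -2.249 = 0.3321.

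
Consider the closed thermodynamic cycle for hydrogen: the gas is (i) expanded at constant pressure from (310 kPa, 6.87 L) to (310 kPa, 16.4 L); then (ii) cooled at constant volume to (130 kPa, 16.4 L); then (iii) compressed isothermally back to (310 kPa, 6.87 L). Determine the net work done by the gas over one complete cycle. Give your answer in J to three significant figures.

Leg (i): W = PΔV = (310)(16.4 − 6.87) = 2954 J.
Leg (ii): W = 0.
Leg (iii): W = PᵢVᵢ ln(V_f/Vᵢ) = (2132) ln(6.87/16.4) = -1855 J.
W_net = 2954 − 1855 = 1099 J.

W_net ≈ 1100 J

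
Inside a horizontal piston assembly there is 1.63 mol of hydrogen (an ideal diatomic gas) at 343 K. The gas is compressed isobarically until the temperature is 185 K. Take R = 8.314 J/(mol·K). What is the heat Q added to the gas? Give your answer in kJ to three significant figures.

Isobaric: W = nRΔT = (1.63)(8.314)(-158) = -2141 J.
ΔU = nCᵥΔT with Cᵥ = 5R/2: ΔU = (1.63)(20.79)(-158) = -5353 J.
Q = ΔU + W = -5353 − 2141 = -7494 J.

Q ≈ -7.49 kJ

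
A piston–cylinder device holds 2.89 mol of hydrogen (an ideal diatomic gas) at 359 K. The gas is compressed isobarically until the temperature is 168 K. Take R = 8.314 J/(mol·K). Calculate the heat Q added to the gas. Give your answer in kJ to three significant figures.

Q ≈ -16.1 kJ

Isobaric: W = nRΔT = (2.89)(8.314)(-191) = -4589 J.
ΔU = nCᵥΔT with Cᵥ = 5R/2: ΔU = (2.89)(20.79)(-191) = -11473 J.
Q = ΔU + W = -11473 − 4589 = -16062 J.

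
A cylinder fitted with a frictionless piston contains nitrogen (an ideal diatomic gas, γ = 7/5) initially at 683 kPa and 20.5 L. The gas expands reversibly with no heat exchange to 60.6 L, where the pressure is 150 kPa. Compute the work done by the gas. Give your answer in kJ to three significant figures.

Adiabatic: W = (P₁V₁ − P₂V₂)/(γ − 1) with γ = 7/5.
P₁V₁ = 14002 J, P₂V₂ = 9090 J.
W = (14002 − 9090) / 0.4 = 12279 J.

W ≈ 12.3 kJ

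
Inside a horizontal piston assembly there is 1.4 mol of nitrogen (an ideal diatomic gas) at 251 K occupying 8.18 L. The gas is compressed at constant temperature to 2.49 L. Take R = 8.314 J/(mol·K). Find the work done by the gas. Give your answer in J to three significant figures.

W ≈ -3470 J

Isothermal: W = nRT ln(V₂/V₁).
W = (1.4)(8.314)(251) × ln(2.49/8.18)
  = 2922 × -1.189
W_by_gas = -3475 J.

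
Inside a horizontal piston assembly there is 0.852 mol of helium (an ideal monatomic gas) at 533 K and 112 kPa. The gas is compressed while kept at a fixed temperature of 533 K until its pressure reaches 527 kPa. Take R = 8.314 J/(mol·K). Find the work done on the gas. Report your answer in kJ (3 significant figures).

W ≈ 5.85 kJ

Isothermal process: W = nRT ln(V₂/V₁) = nRT ln(P₁/P₂).
W = (0.852)(8.314)(533) × ln(112/527)
  = 3776 × ln(0.2125) = 3776 × -1.549
W_by_gas = -5847 J; work on gas = −W_by = 5847 J.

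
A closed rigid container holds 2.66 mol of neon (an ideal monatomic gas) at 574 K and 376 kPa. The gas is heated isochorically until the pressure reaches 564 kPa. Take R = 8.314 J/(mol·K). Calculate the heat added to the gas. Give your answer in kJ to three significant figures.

Constant volume ⇒ W = 0, so Q = ΔU = nCᵥΔT with Cᵥ = 3R/2 = 12.47 J/(mol·K).
At constant V, T₂/T₁ = P₂/P₁ ⇒ ΔT = T₁(P₂/P₁ − 1) = 574·(564/376 − 1) = 287 K.
ΔU = (2.66)(12.47)(287) = 9521 J.

Q ≈ 9.52 kJ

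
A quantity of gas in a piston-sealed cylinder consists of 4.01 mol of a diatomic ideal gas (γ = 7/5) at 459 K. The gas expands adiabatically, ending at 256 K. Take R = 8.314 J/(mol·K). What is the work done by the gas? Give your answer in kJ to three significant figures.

W ≈ 16.9 kJ

Adiabatic ⇒ Q = 0, so W_by = −ΔU = nCᵥ(T₁ − T₂).
Cᵥ = 5R/2 = 20.79 J/(mol·K).
W = (4.01)(20.79)(459 − 256) = 16920 J.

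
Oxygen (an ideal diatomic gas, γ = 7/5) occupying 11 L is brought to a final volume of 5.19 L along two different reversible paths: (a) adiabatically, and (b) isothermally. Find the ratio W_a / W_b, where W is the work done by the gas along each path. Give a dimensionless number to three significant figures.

W_a / W_b ≈ 1.17

Path (a) adiabatic: W = P₁V₁(1 − (V₁/V₂)^(γ−1))/(γ−1) → W_a/(P₁V₁) = -0.8762.
Path (b) isothermal: W = P₁V₁ ln(V₂/V₁) → W_b/(P₁V₁) = -0.7512.
W_a / W_b = -0.8762 / -0.7512 = 1.166.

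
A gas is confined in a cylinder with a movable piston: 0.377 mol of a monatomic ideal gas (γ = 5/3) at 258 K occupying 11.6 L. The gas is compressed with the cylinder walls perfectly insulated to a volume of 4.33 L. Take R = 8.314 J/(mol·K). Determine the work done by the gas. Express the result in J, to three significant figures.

W ≈ -1130 J

Adiabatic: TV^(γ−1) = const with γ = 5/3.
T₂ = T₁ (V₁/V₂)^(γ−1) = 258 × (11.6/4.33)^0.667 = 258 × 1.929 = 497.7 K.
W_by = nCᵥ(T₁ − T₂) = (0.377)(12.47)(258 − 497.7) = -1127 J.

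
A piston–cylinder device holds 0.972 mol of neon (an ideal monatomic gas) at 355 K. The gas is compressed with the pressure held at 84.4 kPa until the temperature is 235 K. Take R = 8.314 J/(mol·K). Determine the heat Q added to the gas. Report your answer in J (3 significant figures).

Q ≈ -2420 J

Isobaric: W = nRΔT = (0.972)(8.314)(-120) = -969.7 J.
ΔU = nCᵥΔT with Cᵥ = 3R/2: ΔU = (0.972)(12.47)(-120) = -1455 J.
Q = ΔU + W = -1455 − 969.7 = -2424 J.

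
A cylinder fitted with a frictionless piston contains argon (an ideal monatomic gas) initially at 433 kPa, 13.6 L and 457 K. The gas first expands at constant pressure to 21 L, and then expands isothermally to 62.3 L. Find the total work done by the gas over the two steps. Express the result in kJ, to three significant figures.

W_total ≈ 13.1 kJ

Step 1 (isobaric): W = PΔV = (433 kPa)(21 − 13.6 L) = 3204 J.
After step 1: P = 433 kPa, V = 21 L, T = 705.7 K.
Step 2 (isothermal): W = P₁V₁ ln(V₂/V₁) = (9093) ln(62.3/21) = 9888 J.
W_total = 3204 + 9888 = 13092 J.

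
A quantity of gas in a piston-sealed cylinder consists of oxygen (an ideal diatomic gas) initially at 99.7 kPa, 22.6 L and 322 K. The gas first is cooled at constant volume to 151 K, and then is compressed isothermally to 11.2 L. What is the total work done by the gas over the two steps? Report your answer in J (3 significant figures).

W_total ≈ -742 J

Step 1 (isochoric): W = 0 (constant volume).
After step 1: P = 46.75 kPa (V unchanged).
Step 2 (isothermal): W = P₁V₁ ln(V₂/V₁) = (1057) ln(11.2/22.6) = -741.8 J.
W_total = 0 − 741.8 = -741.8 J.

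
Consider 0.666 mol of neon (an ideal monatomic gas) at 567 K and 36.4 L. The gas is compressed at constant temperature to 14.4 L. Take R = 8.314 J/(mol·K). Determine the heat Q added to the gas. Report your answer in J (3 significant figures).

Q ≈ -2910 J

Isothermal ⇒ ΔU = 0, so Q = W = nRT ln(V₂/V₁).
Q = (0.666)(8.314)(567) ln(14.4/36.4) = 3140 × -0.9273 = -2911 J.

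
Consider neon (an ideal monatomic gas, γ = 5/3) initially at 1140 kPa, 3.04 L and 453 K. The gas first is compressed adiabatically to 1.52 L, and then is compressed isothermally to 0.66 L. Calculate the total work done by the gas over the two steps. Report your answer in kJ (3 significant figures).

W_total ≈ -7.64 kJ

Step 1 (adiabatic): W = (P₁V₁ − P₂V₂)/(γ−1) = (3466 − 5501)/0.667 = -3054 J.
After step 1: P = 3619 kPa, V = 1.52 L, T = 719.1 K.
Step 2 (isothermal): W = P₁V₁ ln(V₂/V₁) = (5501) ln(0.66/1.52) = -4589 J.
W_total = -3054 − 4589 = -7643 J.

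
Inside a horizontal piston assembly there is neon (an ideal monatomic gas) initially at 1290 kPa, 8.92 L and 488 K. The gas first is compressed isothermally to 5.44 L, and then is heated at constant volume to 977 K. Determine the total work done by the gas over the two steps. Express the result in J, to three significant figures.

W_total ≈ -5690 J

Step 1 (isothermal): W = P₁V₁ ln(V₂/V₁) = (11507) ln(5.44/8.92) = -5690 J.
Step 2 (isochoric): W = 0 (constant volume).
W_total = -5690 + 0 = -5690 J.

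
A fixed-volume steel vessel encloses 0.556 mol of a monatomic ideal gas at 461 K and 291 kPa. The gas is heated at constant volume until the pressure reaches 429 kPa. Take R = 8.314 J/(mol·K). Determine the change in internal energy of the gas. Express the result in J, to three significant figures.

Constant volume ⇒ W = 0, so Q = ΔU = nCᵥΔT with Cᵥ = 3R/2 = 12.47 J/(mol·K).
At constant V, T₂/T₁ = P₂/P₁ ⇒ ΔT = T₁(P₂/P₁ − 1) = 461·(429/291 − 1) = 218.6 K.
ΔU = (0.556)(12.47)(218.6) = 1516 J.

ΔU ≈ 1520 J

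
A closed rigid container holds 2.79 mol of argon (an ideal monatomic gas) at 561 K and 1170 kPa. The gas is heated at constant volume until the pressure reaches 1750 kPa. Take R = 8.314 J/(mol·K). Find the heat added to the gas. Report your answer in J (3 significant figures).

Constant volume ⇒ W = 0, so Q = ΔU = nCᵥΔT with Cᵥ = 3R/2 = 12.47 J/(mol·K).
At constant V, T₂/T₁ = P₂/P₁ ⇒ ΔT = T₁(P₂/P₁ − 1) = 561·(1750/1170 − 1) = 278.1 K.
ΔU = (2.79)(12.47)(278.1) = 9676 J.

Q ≈ 9680 J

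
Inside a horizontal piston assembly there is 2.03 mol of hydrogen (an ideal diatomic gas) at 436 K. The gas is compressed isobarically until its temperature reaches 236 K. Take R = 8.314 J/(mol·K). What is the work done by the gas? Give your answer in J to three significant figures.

Isobaric: W = P ΔV = nR ΔT.
W = (2.03)(8.314)(236 − 436) = -3375 J.

W ≈ -3380 J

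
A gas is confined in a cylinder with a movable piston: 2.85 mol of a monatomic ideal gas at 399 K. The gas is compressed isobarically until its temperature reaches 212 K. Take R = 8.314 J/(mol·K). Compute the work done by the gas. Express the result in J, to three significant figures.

Isobaric: W = P ΔV = nR ΔT.
W = (2.85)(8.314)(212 − 399) = -4431 J.

W ≈ -4430 J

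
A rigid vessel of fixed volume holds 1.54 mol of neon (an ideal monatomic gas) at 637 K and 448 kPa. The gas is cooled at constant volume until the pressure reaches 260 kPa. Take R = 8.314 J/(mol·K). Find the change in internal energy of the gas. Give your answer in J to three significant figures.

Constant volume ⇒ W = 0, so Q = ΔU = nCᵥΔT with Cᵥ = 3R/2 = 12.47 J/(mol·K).
At constant V, T₂/T₁ = P₂/P₁ ⇒ ΔT = T₁(P₂/P₁ − 1) = 637·(260/448 − 1) = -267.3 K.
ΔU = (1.54)(12.47)(-267.3) = -5134 J.

ΔU ≈ -5130 J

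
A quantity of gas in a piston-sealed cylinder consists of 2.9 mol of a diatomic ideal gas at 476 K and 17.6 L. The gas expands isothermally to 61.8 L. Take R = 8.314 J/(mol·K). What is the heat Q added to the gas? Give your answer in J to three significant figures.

Q ≈ 14400 J

Isothermal ⇒ ΔU = 0, so Q = W = nRT ln(V₂/V₁).
Q = (2.9)(8.314)(476) ln(61.8/17.6) = 11477 × 1.256 = 14415 J.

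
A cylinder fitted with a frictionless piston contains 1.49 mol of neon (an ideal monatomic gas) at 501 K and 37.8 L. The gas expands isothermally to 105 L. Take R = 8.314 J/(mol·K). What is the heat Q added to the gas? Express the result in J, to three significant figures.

Q ≈ 6340 J

Isothermal ⇒ ΔU = 0, so Q = W = nRT ln(V₂/V₁).
Q = (1.49)(8.314)(501) ln(105/37.8) = 6206 × 1.022 = 6341 J.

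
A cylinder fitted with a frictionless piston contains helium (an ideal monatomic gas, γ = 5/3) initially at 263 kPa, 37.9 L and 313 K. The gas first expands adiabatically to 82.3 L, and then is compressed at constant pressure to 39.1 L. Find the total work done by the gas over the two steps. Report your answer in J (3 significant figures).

Step 1 (adiabatic): W = (P₁V₁ − P₂V₂)/(γ−1) = (9968 − 5944)/0.667 = 6035 J.
After step 1: P = 72.23 kPa, V = 82.3 L, T = 186.7 K.
Step 2 (isobaric): W = PΔV = (72.23 kPa)(39.1 − 82.3 L) = -3120 J.
W_total = 6035 − 3120 = 2915 J.

W_total ≈ 2920 J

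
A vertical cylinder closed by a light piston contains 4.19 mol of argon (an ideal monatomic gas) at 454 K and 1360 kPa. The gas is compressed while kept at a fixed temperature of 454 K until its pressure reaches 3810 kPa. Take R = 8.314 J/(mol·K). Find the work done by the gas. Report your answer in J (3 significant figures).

Isothermal process: W = nRT ln(V₂/V₁) = nRT ln(P₁/P₂).
W = (4.19)(8.314)(454) × ln(1360/3810)
  = 15815 × ln(0.357) = 15815 × -1.03
W_by_gas = -16292 J.

W ≈ -16300 J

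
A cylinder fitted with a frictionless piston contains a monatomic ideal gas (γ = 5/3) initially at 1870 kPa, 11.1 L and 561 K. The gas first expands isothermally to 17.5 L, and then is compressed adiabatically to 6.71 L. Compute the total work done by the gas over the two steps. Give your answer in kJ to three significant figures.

W_total ≈ -18.4 kJ

Step 1 (isothermal): W = P₁V₁ ln(V₂/V₁) = (20757) ln(17.5/11.1) = 9450 J.
After step 1: P = 1186 kPa, V = 17.5 L, T = 561 K.
Step 2 (adiabatic): W = (P₁V₁ − P₂V₂)/(γ−1) = (20757 − 39329)/0.667 = -27857 J.
W_total = 9450 − 27857 = -18408 J.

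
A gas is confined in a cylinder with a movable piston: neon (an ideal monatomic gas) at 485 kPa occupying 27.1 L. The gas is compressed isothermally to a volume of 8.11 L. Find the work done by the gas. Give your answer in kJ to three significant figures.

Isothermal: W = nRT ln(V₂/V₁) = P₁V₁ ln(V₂/V₁).
P₁V₁ = (485 kPa)(27.1 L) = 13144 J.
W = 13144 × ln(8.11/27.1) = 13144 × -1.206
W_by_gas = -15857 J.

W ≈ -15.9 kJ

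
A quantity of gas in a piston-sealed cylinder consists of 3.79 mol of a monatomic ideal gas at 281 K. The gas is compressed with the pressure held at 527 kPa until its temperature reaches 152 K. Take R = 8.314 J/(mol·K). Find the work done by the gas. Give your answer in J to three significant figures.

Isobaric: W = P ΔV = nR ΔT.
W = (3.79)(8.314)(152 − 281) = -4065 J.

W ≈ -4060 J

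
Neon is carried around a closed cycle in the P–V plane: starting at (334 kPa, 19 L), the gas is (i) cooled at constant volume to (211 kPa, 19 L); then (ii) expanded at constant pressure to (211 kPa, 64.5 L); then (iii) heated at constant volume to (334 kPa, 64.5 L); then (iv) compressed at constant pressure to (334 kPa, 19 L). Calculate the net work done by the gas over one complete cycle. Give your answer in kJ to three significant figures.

Constant-volume legs do no work.
W(ii) = (211)(64.5 − 19) = 9600 J; W(iv) = (334)(19 − 64.5) = -15197 J.
W_net = 9600 − 15197 = -5596 J (the counter-clockwise enclosed area).

W_net ≈ -5.60 kJ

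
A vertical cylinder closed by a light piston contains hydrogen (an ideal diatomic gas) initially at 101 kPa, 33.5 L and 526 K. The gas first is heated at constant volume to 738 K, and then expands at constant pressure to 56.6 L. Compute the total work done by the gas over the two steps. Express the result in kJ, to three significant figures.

Step 1 (isochoric): W = 0 (constant volume).
After step 1: P = 141.7 kPa (V unchanged).
Step 2 (isobaric): W = PΔV = (141.7 kPa)(56.6 − 33.5 L) = 3273 J.
W_total = 0 + 3273 = 3273 J.

W_total ≈ 3.27 kJ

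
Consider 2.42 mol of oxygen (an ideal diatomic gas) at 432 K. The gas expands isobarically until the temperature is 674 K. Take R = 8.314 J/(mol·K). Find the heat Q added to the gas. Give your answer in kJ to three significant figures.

Isobaric: W = nRΔT = (2.42)(8.314)(242) = 4869 J.
ΔU = nCᵥΔT with Cᵥ = 5R/2: ΔU = (2.42)(20.79)(242) = 12173 J.
Q = ΔU + W = 12173 + 4869 = 17042 J.

Q ≈ 17.0 kJ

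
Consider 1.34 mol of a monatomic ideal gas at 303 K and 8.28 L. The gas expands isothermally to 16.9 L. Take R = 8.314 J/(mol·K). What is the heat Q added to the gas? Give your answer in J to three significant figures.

Isothermal ⇒ ΔU = 0, so Q = W = nRT ln(V₂/V₁).
Q = (1.34)(8.314)(303) ln(16.9/8.28) = 3376 × 0.7135 = 2408 J.

Q ≈ 2410 J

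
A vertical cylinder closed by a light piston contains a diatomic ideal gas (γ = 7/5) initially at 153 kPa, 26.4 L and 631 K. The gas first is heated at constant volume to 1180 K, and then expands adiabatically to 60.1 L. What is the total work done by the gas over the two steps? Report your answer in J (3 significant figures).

Step 1 (isochoric): W = 0 (constant volume).
After step 1: P = 286.1 kPa (V unchanged).
Step 2 (adiabatic): W = (P₁V₁ − P₂V₂)/(γ−1) = (7553 − 5436)/0.4 = 5295 J.
W_total = 0 + 5295 = 5295 J.

W_total ≈ 5290 J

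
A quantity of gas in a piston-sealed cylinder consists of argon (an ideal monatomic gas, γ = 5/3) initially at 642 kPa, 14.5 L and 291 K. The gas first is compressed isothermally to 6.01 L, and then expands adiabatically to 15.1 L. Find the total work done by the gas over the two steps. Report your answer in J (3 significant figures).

W_total ≈ -1790 J

Step 1 (isothermal): W = P₁V₁ ln(V₂/V₁) = (9309) ln(6.01/14.5) = -8199 J.
After step 1: P = 1549 kPa, V = 6.01 L, T = 291 K.
Step 2 (adiabatic): W = (P₁V₁ − P₂V₂)/(γ−1) = (9309 − 5037)/0.667 = 6408 J.
W_total = -8199 + 6408 = -1791 J.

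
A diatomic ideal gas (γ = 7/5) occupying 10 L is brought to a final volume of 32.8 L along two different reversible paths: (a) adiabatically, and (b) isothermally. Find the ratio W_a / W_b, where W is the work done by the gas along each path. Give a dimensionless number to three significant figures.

W_a / W_b ≈ 0.796

Path (a) adiabatic: W = P₁V₁(1 − (V₁/V₂)^(γ−1))/(γ−1) → W_a/(P₁V₁) = 0.9455.
Path (b) isothermal: W = P₁V₁ ln(V₂/V₁) → W_b/(P₁V₁) = 1.188.
W_a / W_b = 0.9455 / 1.188 = 0.796.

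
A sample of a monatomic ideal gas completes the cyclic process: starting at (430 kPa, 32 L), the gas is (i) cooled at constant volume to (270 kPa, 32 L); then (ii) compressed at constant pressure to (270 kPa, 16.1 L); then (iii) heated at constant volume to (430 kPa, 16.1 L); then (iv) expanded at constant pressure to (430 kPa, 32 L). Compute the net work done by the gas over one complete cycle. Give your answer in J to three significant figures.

Constant-volume legs do no work.
W(ii) = (270)(16.1 − 32) = -4293 J; W(iv) = (430)(32 − 16.1) = 6837 J.
W_net = -4293 + 6837 = 2544 J (the clockwise enclosed area).

W_net ≈ 2540 J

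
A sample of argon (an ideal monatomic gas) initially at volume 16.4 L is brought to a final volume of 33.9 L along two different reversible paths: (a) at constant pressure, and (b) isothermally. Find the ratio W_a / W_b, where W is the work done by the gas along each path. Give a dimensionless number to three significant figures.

W_a / W_b ≈ 1.47

Path (a) isobaric: W = P₁(V₂ − V₁) → W_a/(P₁V₁) = 1.067.
Path (b) isothermal: W = P₁V₁ ln(V₂/V₁) → W_b/(P₁V₁) = 0.7261.
W_a / W_b = 1.067 / 0.7261 = 1.47.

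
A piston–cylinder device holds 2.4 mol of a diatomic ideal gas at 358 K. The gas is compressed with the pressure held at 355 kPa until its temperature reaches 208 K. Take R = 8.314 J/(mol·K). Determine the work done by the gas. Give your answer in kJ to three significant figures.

Isobaric: W = P ΔV = nR ΔT.
W = (2.4)(8.314)(208 − 358) = -2993 J.

W ≈ -2.99 kJ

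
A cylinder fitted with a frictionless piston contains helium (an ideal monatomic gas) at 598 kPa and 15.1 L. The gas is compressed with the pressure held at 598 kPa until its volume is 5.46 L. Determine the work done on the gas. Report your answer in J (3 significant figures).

Isobaric: W = P ΔV.
W = (598 kPa)(5.46 − 15.1 L) = (598)(-9.64) = -5765 J.
Work on gas = −W_by = 5765 J.

W ≈ 5760 J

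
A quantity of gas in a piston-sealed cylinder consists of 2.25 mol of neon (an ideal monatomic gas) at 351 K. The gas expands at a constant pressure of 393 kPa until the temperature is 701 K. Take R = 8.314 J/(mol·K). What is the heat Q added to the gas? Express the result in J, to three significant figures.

Isobaric: W = nRΔT = (2.25)(8.314)(350) = 6547 J.
ΔU = nCᵥΔT with Cᵥ = 3R/2: ΔU = (2.25)(12.47)(350) = 9821 J.
Q = ΔU + W = 9821 + 6547 = 16368 J.

Q ≈ 16400 J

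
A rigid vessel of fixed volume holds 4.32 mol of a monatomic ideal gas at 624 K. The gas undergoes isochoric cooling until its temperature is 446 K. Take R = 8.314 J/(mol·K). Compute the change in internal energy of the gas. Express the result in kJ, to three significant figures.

ΔU ≈ -9.59 kJ

Constant volume ⇒ W = 0, so Q = ΔU = nCᵥΔT with Cᵥ = 3R/2 = 12.47 J/(mol·K).
ΔU = (4.32)(12.47)(446 − 624) = -9590 J.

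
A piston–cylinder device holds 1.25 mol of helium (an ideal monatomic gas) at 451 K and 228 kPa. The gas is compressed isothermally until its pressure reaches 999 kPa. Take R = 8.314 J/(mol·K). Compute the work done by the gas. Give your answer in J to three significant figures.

Isothermal process: W = nRT ln(V₂/V₁) = nRT ln(P₁/P₂).
W = (1.25)(8.314)(451) × ln(228/999)
  = 4687 × ln(0.2282) = 4687 × -1.477
W_by_gas = -6925 J.

W ≈ -6920 J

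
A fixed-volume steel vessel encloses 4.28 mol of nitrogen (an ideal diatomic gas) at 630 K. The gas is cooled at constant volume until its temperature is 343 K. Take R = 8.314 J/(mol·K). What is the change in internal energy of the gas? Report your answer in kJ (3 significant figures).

Constant volume ⇒ W = 0, so Q = ΔU = nCᵥΔT with Cᵥ = 5R/2 = 20.79 J/(mol·K).
ΔU = (4.28)(20.79)(343 − 630) = -25531 J.

ΔU ≈ -25.5 kJ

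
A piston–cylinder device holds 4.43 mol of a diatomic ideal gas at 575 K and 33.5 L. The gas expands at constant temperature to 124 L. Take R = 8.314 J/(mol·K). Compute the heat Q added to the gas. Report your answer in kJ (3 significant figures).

Isothermal ⇒ ΔU = 0, so Q = W = nRT ln(V₂/V₁).
Q = (4.43)(8.314)(575) ln(124/33.5) = 21178 × 1.309 = 27716 J.

Q ≈ 27.7 kJ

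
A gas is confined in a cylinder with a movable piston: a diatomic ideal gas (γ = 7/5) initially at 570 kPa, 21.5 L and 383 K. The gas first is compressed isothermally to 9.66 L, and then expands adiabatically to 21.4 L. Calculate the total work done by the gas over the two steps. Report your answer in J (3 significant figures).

Step 1 (isothermal): W = P₁V₁ ln(V₂/V₁) = (12255) ln(9.66/21.5) = -9805 J.
After step 1: P = 1269 kPa, V = 9.66 L, T = 383 K.
Step 2 (adiabatic): W = (P₁V₁ − P₂V₂)/(γ−1) = (12255 − 8915)/0.4 = 8349 J.
W_total = -9805 + 8349 = -1456 J.

W_total ≈ -1460 J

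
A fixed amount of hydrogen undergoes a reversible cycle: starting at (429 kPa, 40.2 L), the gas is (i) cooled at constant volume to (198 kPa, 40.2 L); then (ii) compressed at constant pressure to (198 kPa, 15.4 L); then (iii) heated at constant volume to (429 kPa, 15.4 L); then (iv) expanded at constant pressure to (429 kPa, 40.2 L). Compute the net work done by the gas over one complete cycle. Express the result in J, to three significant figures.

W_net ≈ 5730 J

Constant-volume legs do no work.
W(ii) = (198)(15.4 − 40.2) = -4910 J; W(iv) = (429)(40.2 − 15.4) = 10639 J.
W_net = -4910 + 10639 = 5729 J (the clockwise enclosed area).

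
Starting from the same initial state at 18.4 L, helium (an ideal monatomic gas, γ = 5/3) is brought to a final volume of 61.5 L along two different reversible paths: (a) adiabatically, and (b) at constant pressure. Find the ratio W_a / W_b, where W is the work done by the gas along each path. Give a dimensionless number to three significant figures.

W_a / W_b ≈ 0.354

Path (a) adiabatic: W = P₁V₁(1 − (V₁/V₂)^(γ−1))/(γ−1) → W_a/(P₁V₁) = 0.829.
Path (b) isobaric: W = P₁(V₂ − V₁) → W_b/(P₁V₁) = 2.342.
W_a / W_b = 0.829 / 2.342 = 0.3539.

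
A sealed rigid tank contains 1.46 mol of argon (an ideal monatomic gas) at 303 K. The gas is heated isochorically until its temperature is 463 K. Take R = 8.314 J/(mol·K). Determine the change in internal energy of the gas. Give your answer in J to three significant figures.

ΔU ≈ 2910 J

Constant volume ⇒ W = 0, so Q = ΔU = nCᵥΔT with Cᵥ = 3R/2 = 12.47 J/(mol·K).
ΔU = (1.46)(12.47)(463 − 303) = 2913 J.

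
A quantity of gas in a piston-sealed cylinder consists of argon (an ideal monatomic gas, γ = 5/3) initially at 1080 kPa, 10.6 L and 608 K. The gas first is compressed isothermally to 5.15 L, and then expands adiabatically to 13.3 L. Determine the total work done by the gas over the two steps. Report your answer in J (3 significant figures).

W_total ≈ -215 J

Step 1 (isothermal): W = P₁V₁ ln(V₂/V₁) = (11448) ln(5.15/10.6) = -8264 J.
After step 1: P = 2223 kPa, V = 5.15 L, T = 608 K.
Step 2 (adiabatic): W = (P₁V₁ − P₂V₂)/(γ−1) = (11448 − 6082)/0.667 = 8049 J.
W_total = -8264 + 8049 = -214.5 J.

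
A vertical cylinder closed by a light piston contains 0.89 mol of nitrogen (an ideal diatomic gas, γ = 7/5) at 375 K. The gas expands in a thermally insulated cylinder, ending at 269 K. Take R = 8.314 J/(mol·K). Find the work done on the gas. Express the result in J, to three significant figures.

Adiabatic ⇒ Q = 0, so W_by = −ΔU = nCᵥ(T₁ − T₂).
Cᵥ = 5R/2 = 20.79 J/(mol·K).
W = (0.89)(20.79)(375 − 269) = 1961 J.
Work on gas = −W_by = -1961 J.

W ≈ -1960 J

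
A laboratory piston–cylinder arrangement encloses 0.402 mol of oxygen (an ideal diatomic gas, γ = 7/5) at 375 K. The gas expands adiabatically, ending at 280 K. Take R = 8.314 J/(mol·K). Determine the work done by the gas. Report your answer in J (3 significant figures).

W ≈ 794 J

Adiabatic ⇒ Q = 0, so W_by = −ΔU = nCᵥ(T₁ − T₂).
Cᵥ = 5R/2 = 20.79 J/(mol·K).
W = (0.402)(20.79)(375 − 280) = 793.8 J.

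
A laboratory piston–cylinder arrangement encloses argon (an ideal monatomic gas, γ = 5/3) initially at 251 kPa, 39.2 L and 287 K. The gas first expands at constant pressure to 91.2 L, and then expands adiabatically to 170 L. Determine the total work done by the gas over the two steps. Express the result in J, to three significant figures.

Step 1 (isobaric): W = PΔV = (251 kPa)(91.2 − 39.2 L) = 13052 J.
After step 1: P = 251 kPa, V = 91.2 L, T = 667.7 K.
Step 2 (adiabatic): W = (P₁V₁ − P₂V₂)/(γ−1) = (22891 − 15114)/0.667 = 11667 J.
W_total = 13052 + 11667 = 24719 J.

W_total ≈ 24700 J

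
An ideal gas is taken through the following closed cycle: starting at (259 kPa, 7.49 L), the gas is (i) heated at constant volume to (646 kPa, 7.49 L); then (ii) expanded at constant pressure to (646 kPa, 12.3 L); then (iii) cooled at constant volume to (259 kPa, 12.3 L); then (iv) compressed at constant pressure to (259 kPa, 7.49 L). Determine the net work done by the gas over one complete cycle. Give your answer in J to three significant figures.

Constant-volume legs do no work.
W(ii) = (646)(12.3 − 7.49) = 3107 J; W(iv) = (259)(7.49 − 12.3) = -1246 J.
W_net = 3107 − 1246 = 1861 J (the clockwise enclosed area).

W_net ≈ 1860 J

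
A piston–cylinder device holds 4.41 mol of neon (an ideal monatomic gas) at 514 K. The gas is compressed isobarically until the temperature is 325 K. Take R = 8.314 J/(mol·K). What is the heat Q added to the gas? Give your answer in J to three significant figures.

Isobaric: W = nRΔT = (4.41)(8.314)(-189) = -6930 J.
ΔU = nCᵥΔT with Cᵥ = 3R/2: ΔU = (4.41)(12.47)(-189) = -10394 J.
Q = ΔU + W = -10394 − 6930 = -17324 J.

Q ≈ -17300 J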